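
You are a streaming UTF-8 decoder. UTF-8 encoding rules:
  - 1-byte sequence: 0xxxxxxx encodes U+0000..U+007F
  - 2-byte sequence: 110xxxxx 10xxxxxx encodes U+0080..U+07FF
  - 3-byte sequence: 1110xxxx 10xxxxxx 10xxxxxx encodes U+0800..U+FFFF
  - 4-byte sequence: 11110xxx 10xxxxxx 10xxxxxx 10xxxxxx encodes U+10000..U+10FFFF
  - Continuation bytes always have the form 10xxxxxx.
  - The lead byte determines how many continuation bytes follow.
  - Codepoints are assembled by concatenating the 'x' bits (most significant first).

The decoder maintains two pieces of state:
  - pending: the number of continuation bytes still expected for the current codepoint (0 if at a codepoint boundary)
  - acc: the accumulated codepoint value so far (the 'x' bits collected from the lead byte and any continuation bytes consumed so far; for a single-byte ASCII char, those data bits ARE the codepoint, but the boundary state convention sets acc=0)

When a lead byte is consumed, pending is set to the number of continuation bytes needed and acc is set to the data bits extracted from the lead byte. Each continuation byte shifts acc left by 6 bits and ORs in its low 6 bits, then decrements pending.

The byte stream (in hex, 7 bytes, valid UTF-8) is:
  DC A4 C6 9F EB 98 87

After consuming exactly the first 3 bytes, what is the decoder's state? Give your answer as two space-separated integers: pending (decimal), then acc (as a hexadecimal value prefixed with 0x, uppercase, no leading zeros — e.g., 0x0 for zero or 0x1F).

Answer: 1 0x6

Derivation:
Byte[0]=DC: 2-byte lead. pending=1, acc=0x1C
Byte[1]=A4: continuation. acc=(acc<<6)|0x24=0x724, pending=0
Byte[2]=C6: 2-byte lead. pending=1, acc=0x6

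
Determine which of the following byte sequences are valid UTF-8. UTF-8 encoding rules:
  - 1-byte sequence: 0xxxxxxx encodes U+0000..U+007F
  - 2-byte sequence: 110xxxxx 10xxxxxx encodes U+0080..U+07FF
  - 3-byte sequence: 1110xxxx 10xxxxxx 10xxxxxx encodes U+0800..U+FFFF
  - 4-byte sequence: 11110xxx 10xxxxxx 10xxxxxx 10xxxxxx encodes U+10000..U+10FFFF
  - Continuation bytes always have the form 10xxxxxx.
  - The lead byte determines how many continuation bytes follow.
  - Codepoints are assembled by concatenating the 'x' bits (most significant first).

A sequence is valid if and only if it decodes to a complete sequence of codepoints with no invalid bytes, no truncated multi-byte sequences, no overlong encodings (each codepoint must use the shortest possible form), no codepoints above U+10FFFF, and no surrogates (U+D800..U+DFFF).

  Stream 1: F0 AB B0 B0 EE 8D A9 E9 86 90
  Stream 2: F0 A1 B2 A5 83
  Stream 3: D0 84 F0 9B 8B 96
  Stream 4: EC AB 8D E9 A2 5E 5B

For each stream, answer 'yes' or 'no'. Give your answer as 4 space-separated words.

Stream 1: decodes cleanly. VALID
Stream 2: error at byte offset 4. INVALID
Stream 3: decodes cleanly. VALID
Stream 4: error at byte offset 5. INVALID

Answer: yes no yes no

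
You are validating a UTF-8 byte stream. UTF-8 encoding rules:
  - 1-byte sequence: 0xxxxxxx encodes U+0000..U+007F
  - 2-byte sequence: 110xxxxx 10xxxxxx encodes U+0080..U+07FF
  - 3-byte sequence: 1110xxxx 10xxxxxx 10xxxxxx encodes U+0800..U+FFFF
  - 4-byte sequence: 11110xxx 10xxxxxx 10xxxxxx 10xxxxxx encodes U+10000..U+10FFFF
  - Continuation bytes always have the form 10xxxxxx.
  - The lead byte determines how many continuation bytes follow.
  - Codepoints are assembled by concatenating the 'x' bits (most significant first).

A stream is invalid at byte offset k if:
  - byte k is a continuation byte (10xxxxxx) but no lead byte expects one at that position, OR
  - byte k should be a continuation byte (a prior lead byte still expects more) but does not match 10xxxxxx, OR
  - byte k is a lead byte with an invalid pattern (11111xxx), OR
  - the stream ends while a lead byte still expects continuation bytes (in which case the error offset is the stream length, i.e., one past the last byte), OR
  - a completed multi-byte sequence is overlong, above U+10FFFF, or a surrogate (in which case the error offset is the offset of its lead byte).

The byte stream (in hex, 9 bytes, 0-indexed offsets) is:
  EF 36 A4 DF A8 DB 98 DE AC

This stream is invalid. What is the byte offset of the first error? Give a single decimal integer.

Answer: 1

Derivation:
Byte[0]=EF: 3-byte lead, need 2 cont bytes. acc=0xF
Byte[1]=36: expected 10xxxxxx continuation. INVALID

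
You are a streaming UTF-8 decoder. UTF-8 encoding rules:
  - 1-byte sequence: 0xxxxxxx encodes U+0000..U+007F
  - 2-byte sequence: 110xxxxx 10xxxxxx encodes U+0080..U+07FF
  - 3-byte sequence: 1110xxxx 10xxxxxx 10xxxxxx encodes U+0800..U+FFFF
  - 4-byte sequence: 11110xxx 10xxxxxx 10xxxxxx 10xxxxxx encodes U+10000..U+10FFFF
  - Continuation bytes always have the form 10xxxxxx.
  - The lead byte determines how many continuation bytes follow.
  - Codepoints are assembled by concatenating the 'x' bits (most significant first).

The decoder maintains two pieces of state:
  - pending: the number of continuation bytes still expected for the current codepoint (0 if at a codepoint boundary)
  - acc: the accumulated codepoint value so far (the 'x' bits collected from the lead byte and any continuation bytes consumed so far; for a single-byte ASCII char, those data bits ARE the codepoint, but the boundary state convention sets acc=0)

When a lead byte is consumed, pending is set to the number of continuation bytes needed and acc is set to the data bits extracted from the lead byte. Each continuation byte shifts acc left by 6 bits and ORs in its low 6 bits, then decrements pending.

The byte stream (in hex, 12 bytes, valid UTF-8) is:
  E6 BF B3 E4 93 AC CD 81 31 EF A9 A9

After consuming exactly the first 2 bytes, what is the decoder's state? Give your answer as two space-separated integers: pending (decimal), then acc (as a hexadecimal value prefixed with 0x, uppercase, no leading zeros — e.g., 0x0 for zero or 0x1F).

Byte[0]=E6: 3-byte lead. pending=2, acc=0x6
Byte[1]=BF: continuation. acc=(acc<<6)|0x3F=0x1BF, pending=1

Answer: 1 0x1BF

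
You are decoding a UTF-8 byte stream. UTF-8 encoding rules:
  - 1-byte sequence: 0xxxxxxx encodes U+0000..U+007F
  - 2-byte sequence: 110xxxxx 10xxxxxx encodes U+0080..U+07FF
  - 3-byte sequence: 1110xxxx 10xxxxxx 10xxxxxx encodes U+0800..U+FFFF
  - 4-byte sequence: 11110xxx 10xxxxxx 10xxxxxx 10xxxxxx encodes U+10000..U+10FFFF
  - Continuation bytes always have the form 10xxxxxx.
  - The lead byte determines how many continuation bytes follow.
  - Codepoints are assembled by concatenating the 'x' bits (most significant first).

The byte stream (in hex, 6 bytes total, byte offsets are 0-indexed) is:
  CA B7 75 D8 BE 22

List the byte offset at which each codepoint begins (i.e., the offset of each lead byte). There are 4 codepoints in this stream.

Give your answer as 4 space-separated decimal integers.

Answer: 0 2 3 5

Derivation:
Byte[0]=CA: 2-byte lead, need 1 cont bytes. acc=0xA
Byte[1]=B7: continuation. acc=(acc<<6)|0x37=0x2B7
Completed: cp=U+02B7 (starts at byte 0)
Byte[2]=75: 1-byte ASCII. cp=U+0075
Byte[3]=D8: 2-byte lead, need 1 cont bytes. acc=0x18
Byte[4]=BE: continuation. acc=(acc<<6)|0x3E=0x63E
Completed: cp=U+063E (starts at byte 3)
Byte[5]=22: 1-byte ASCII. cp=U+0022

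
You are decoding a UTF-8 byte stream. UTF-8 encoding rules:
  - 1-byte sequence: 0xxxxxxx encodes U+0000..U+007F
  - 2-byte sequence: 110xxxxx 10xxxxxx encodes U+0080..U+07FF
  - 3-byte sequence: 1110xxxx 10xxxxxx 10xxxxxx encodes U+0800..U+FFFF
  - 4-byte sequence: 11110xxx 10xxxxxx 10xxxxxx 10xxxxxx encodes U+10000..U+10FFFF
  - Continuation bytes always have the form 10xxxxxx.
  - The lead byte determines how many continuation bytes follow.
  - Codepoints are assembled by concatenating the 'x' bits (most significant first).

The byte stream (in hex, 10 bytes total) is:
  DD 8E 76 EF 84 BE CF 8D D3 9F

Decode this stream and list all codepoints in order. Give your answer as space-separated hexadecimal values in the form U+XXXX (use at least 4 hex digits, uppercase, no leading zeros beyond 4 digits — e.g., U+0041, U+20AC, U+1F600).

Byte[0]=DD: 2-byte lead, need 1 cont bytes. acc=0x1D
Byte[1]=8E: continuation. acc=(acc<<6)|0x0E=0x74E
Completed: cp=U+074E (starts at byte 0)
Byte[2]=76: 1-byte ASCII. cp=U+0076
Byte[3]=EF: 3-byte lead, need 2 cont bytes. acc=0xF
Byte[4]=84: continuation. acc=(acc<<6)|0x04=0x3C4
Byte[5]=BE: continuation. acc=(acc<<6)|0x3E=0xF13E
Completed: cp=U+F13E (starts at byte 3)
Byte[6]=CF: 2-byte lead, need 1 cont bytes. acc=0xF
Byte[7]=8D: continuation. acc=(acc<<6)|0x0D=0x3CD
Completed: cp=U+03CD (starts at byte 6)
Byte[8]=D3: 2-byte lead, need 1 cont bytes. acc=0x13
Byte[9]=9F: continuation. acc=(acc<<6)|0x1F=0x4DF
Completed: cp=U+04DF (starts at byte 8)

Answer: U+074E U+0076 U+F13E U+03CD U+04DF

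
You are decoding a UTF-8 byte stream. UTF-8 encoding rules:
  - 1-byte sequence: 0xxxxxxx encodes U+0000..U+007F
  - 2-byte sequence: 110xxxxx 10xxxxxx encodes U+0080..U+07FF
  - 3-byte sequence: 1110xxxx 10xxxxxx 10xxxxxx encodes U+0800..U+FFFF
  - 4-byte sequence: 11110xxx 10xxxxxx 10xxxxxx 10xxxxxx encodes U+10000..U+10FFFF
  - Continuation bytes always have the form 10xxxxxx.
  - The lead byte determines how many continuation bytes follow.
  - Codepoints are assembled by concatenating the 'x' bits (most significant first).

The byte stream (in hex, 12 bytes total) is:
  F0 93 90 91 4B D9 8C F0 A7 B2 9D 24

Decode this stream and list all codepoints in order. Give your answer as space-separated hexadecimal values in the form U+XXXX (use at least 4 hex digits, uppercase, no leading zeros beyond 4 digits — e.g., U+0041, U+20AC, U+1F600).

Answer: U+13411 U+004B U+064C U+27C9D U+0024

Derivation:
Byte[0]=F0: 4-byte lead, need 3 cont bytes. acc=0x0
Byte[1]=93: continuation. acc=(acc<<6)|0x13=0x13
Byte[2]=90: continuation. acc=(acc<<6)|0x10=0x4D0
Byte[3]=91: continuation. acc=(acc<<6)|0x11=0x13411
Completed: cp=U+13411 (starts at byte 0)
Byte[4]=4B: 1-byte ASCII. cp=U+004B
Byte[5]=D9: 2-byte lead, need 1 cont bytes. acc=0x19
Byte[6]=8C: continuation. acc=(acc<<6)|0x0C=0x64C
Completed: cp=U+064C (starts at byte 5)
Byte[7]=F0: 4-byte lead, need 3 cont bytes. acc=0x0
Byte[8]=A7: continuation. acc=(acc<<6)|0x27=0x27
Byte[9]=B2: continuation. acc=(acc<<6)|0x32=0x9F2
Byte[10]=9D: continuation. acc=(acc<<6)|0x1D=0x27C9D
Completed: cp=U+27C9D (starts at byte 7)
Byte[11]=24: 1-byte ASCII. cp=U+0024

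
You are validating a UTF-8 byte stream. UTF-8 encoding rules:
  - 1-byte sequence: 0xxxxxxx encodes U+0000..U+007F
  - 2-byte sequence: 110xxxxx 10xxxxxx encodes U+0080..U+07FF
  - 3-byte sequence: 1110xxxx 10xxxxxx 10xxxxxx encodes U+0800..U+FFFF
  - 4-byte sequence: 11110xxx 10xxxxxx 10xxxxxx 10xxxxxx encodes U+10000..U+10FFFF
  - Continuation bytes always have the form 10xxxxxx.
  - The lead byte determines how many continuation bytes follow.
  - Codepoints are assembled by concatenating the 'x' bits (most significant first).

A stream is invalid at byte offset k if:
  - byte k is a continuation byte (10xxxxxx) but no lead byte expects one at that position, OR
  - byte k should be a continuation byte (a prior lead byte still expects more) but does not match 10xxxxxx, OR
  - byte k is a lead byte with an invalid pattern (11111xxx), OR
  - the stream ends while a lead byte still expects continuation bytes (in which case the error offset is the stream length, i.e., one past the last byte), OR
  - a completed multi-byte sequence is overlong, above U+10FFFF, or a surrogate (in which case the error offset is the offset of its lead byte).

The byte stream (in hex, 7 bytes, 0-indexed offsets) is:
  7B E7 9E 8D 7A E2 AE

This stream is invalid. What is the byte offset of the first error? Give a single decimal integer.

Answer: 7

Derivation:
Byte[0]=7B: 1-byte ASCII. cp=U+007B
Byte[1]=E7: 3-byte lead, need 2 cont bytes. acc=0x7
Byte[2]=9E: continuation. acc=(acc<<6)|0x1E=0x1DE
Byte[3]=8D: continuation. acc=(acc<<6)|0x0D=0x778D
Completed: cp=U+778D (starts at byte 1)
Byte[4]=7A: 1-byte ASCII. cp=U+007A
Byte[5]=E2: 3-byte lead, need 2 cont bytes. acc=0x2
Byte[6]=AE: continuation. acc=(acc<<6)|0x2E=0xAE
Byte[7]: stream ended, expected continuation. INVALID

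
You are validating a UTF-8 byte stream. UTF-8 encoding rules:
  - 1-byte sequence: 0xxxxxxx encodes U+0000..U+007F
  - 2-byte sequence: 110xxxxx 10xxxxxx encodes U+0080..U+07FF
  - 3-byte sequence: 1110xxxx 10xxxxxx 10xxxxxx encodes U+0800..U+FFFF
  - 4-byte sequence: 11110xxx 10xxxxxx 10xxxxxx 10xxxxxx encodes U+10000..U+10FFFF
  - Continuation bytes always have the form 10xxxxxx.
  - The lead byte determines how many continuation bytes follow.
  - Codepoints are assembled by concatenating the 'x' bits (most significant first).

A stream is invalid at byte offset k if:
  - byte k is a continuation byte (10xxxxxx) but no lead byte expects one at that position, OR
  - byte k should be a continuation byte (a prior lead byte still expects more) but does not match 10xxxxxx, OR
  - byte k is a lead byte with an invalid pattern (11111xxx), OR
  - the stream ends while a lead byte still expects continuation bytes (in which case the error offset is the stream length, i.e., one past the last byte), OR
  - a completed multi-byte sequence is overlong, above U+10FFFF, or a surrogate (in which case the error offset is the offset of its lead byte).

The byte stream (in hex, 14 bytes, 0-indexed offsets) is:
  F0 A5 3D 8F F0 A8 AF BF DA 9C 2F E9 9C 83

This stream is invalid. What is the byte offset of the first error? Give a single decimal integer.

Byte[0]=F0: 4-byte lead, need 3 cont bytes. acc=0x0
Byte[1]=A5: continuation. acc=(acc<<6)|0x25=0x25
Byte[2]=3D: expected 10xxxxxx continuation. INVALID

Answer: 2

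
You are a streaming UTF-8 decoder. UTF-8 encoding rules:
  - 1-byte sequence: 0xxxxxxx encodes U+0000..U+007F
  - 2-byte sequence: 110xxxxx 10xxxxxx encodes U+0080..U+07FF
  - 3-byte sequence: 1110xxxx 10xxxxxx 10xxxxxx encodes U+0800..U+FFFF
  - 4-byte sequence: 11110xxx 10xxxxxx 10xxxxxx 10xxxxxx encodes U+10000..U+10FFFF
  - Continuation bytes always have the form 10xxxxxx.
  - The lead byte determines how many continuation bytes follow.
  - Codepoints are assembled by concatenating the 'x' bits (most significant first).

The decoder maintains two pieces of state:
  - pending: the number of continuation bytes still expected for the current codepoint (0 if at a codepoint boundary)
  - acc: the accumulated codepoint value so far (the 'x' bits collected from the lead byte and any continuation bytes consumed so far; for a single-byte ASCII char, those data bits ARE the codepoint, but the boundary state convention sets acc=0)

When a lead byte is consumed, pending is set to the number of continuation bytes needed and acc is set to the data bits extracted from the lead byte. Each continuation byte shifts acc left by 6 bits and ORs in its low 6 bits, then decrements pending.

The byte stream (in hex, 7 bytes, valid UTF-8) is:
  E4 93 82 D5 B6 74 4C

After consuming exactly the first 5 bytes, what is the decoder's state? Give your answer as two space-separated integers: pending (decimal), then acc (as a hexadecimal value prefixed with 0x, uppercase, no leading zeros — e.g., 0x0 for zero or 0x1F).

Byte[0]=E4: 3-byte lead. pending=2, acc=0x4
Byte[1]=93: continuation. acc=(acc<<6)|0x13=0x113, pending=1
Byte[2]=82: continuation. acc=(acc<<6)|0x02=0x44C2, pending=0
Byte[3]=D5: 2-byte lead. pending=1, acc=0x15
Byte[4]=B6: continuation. acc=(acc<<6)|0x36=0x576, pending=0

Answer: 0 0x576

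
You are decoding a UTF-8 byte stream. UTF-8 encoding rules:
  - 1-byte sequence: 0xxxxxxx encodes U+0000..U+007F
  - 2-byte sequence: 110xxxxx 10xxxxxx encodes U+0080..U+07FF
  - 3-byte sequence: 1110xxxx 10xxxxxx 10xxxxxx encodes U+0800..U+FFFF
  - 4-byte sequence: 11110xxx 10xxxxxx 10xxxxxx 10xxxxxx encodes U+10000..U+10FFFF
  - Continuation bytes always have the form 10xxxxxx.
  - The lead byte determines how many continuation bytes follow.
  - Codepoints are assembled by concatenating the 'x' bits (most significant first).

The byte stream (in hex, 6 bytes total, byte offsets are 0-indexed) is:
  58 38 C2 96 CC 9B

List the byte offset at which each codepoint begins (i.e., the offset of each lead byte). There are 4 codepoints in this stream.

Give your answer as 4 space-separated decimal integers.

Byte[0]=58: 1-byte ASCII. cp=U+0058
Byte[1]=38: 1-byte ASCII. cp=U+0038
Byte[2]=C2: 2-byte lead, need 1 cont bytes. acc=0x2
Byte[3]=96: continuation. acc=(acc<<6)|0x16=0x96
Completed: cp=U+0096 (starts at byte 2)
Byte[4]=CC: 2-byte lead, need 1 cont bytes. acc=0xC
Byte[5]=9B: continuation. acc=(acc<<6)|0x1B=0x31B
Completed: cp=U+031B (starts at byte 4)

Answer: 0 1 2 4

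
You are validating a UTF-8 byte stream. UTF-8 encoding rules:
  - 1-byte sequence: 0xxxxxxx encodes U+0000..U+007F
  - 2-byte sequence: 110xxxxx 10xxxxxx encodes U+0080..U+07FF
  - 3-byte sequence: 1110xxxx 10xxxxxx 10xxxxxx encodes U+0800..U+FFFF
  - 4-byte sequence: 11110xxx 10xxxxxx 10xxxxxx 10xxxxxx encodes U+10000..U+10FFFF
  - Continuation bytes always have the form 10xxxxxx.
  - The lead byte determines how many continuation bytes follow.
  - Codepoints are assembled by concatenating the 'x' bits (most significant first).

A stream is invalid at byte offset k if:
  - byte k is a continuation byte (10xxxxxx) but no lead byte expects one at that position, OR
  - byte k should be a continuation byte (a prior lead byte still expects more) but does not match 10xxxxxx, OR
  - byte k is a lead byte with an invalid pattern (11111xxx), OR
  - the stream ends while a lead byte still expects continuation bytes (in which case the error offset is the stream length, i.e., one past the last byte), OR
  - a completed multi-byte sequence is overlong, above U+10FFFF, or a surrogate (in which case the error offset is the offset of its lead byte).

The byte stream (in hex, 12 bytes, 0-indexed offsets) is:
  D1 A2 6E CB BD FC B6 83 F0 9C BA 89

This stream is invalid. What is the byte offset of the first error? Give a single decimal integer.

Answer: 5

Derivation:
Byte[0]=D1: 2-byte lead, need 1 cont bytes. acc=0x11
Byte[1]=A2: continuation. acc=(acc<<6)|0x22=0x462
Completed: cp=U+0462 (starts at byte 0)
Byte[2]=6E: 1-byte ASCII. cp=U+006E
Byte[3]=CB: 2-byte lead, need 1 cont bytes. acc=0xB
Byte[4]=BD: continuation. acc=(acc<<6)|0x3D=0x2FD
Completed: cp=U+02FD (starts at byte 3)
Byte[5]=FC: INVALID lead byte (not 0xxx/110x/1110/11110)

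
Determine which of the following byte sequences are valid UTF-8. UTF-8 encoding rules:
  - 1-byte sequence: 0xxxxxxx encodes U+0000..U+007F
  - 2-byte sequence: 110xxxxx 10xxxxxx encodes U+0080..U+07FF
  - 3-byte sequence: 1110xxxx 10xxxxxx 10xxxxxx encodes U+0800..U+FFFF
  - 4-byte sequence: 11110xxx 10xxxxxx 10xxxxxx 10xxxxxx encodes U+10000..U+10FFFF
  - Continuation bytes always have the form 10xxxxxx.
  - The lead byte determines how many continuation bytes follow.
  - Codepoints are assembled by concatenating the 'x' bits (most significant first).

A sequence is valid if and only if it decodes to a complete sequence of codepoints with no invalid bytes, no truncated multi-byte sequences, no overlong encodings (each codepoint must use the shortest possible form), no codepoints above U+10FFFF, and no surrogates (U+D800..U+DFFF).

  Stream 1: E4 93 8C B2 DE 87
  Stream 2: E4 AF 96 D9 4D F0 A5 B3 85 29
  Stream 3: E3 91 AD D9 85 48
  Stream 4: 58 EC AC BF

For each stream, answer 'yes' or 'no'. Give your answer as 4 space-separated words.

Stream 1: error at byte offset 3. INVALID
Stream 2: error at byte offset 4. INVALID
Stream 3: decodes cleanly. VALID
Stream 4: decodes cleanly. VALID

Answer: no no yes yes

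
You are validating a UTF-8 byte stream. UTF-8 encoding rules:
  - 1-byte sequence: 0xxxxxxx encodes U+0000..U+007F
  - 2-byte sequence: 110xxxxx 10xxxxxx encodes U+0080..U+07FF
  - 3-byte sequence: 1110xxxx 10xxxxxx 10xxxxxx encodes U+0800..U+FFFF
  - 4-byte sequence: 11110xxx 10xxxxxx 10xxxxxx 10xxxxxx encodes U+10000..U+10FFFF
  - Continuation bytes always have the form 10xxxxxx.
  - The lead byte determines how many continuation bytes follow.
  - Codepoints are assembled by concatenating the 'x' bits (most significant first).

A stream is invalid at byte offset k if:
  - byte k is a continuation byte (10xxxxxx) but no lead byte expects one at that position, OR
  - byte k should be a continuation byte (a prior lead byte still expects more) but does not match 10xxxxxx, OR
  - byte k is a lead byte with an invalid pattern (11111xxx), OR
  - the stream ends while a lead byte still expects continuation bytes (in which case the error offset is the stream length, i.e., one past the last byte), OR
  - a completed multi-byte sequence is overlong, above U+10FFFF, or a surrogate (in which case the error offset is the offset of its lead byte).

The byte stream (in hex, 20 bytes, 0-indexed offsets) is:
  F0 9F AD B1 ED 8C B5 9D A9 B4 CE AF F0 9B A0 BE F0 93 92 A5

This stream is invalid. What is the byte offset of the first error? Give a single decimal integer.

Answer: 7

Derivation:
Byte[0]=F0: 4-byte lead, need 3 cont bytes. acc=0x0
Byte[1]=9F: continuation. acc=(acc<<6)|0x1F=0x1F
Byte[2]=AD: continuation. acc=(acc<<6)|0x2D=0x7ED
Byte[3]=B1: continuation. acc=(acc<<6)|0x31=0x1FB71
Completed: cp=U+1FB71 (starts at byte 0)
Byte[4]=ED: 3-byte lead, need 2 cont bytes. acc=0xD
Byte[5]=8C: continuation. acc=(acc<<6)|0x0C=0x34C
Byte[6]=B5: continuation. acc=(acc<<6)|0x35=0xD335
Completed: cp=U+D335 (starts at byte 4)
Byte[7]=9D: INVALID lead byte (not 0xxx/110x/1110/11110)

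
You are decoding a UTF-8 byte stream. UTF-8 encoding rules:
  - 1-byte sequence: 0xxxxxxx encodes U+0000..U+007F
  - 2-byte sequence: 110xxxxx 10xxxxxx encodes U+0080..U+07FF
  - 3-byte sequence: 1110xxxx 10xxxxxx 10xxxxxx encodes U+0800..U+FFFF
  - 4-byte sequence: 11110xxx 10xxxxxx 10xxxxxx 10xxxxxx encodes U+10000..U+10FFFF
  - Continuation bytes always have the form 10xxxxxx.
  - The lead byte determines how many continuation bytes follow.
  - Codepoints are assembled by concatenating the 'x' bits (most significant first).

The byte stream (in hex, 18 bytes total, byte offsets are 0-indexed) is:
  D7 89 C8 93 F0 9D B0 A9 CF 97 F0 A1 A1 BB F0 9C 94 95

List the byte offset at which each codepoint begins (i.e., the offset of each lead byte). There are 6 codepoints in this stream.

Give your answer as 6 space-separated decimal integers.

Answer: 0 2 4 8 10 14

Derivation:
Byte[0]=D7: 2-byte lead, need 1 cont bytes. acc=0x17
Byte[1]=89: continuation. acc=(acc<<6)|0x09=0x5C9
Completed: cp=U+05C9 (starts at byte 0)
Byte[2]=C8: 2-byte lead, need 1 cont bytes. acc=0x8
Byte[3]=93: continuation. acc=(acc<<6)|0x13=0x213
Completed: cp=U+0213 (starts at byte 2)
Byte[4]=F0: 4-byte lead, need 3 cont bytes. acc=0x0
Byte[5]=9D: continuation. acc=(acc<<6)|0x1D=0x1D
Byte[6]=B0: continuation. acc=(acc<<6)|0x30=0x770
Byte[7]=A9: continuation. acc=(acc<<6)|0x29=0x1DC29
Completed: cp=U+1DC29 (starts at byte 4)
Byte[8]=CF: 2-byte lead, need 1 cont bytes. acc=0xF
Byte[9]=97: continuation. acc=(acc<<6)|0x17=0x3D7
Completed: cp=U+03D7 (starts at byte 8)
Byte[10]=F0: 4-byte lead, need 3 cont bytes. acc=0x0
Byte[11]=A1: continuation. acc=(acc<<6)|0x21=0x21
Byte[12]=A1: continuation. acc=(acc<<6)|0x21=0x861
Byte[13]=BB: continuation. acc=(acc<<6)|0x3B=0x2187B
Completed: cp=U+2187B (starts at byte 10)
Byte[14]=F0: 4-byte lead, need 3 cont bytes. acc=0x0
Byte[15]=9C: continuation. acc=(acc<<6)|0x1C=0x1C
Byte[16]=94: continuation. acc=(acc<<6)|0x14=0x714
Byte[17]=95: continuation. acc=(acc<<6)|0x15=0x1C515
Completed: cp=U+1C515 (starts at byte 14)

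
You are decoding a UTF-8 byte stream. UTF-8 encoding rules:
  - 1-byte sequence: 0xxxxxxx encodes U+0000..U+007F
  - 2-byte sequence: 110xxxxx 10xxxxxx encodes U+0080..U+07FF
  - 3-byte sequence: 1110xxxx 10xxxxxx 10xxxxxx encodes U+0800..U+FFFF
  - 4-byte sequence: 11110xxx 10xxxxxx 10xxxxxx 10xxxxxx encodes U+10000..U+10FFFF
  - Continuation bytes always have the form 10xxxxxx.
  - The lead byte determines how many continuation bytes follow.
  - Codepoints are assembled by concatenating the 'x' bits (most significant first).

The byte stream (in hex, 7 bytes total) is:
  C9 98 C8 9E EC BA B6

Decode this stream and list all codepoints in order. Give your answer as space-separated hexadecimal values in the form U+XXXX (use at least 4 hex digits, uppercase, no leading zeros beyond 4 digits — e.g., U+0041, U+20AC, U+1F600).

Answer: U+0258 U+021E U+CEB6

Derivation:
Byte[0]=C9: 2-byte lead, need 1 cont bytes. acc=0x9
Byte[1]=98: continuation. acc=(acc<<6)|0x18=0x258
Completed: cp=U+0258 (starts at byte 0)
Byte[2]=C8: 2-byte lead, need 1 cont bytes. acc=0x8
Byte[3]=9E: continuation. acc=(acc<<6)|0x1E=0x21E
Completed: cp=U+021E (starts at byte 2)
Byte[4]=EC: 3-byte lead, need 2 cont bytes. acc=0xC
Byte[5]=BA: continuation. acc=(acc<<6)|0x3A=0x33A
Byte[6]=B6: continuation. acc=(acc<<6)|0x36=0xCEB6
Completed: cp=U+CEB6 (starts at byte 4)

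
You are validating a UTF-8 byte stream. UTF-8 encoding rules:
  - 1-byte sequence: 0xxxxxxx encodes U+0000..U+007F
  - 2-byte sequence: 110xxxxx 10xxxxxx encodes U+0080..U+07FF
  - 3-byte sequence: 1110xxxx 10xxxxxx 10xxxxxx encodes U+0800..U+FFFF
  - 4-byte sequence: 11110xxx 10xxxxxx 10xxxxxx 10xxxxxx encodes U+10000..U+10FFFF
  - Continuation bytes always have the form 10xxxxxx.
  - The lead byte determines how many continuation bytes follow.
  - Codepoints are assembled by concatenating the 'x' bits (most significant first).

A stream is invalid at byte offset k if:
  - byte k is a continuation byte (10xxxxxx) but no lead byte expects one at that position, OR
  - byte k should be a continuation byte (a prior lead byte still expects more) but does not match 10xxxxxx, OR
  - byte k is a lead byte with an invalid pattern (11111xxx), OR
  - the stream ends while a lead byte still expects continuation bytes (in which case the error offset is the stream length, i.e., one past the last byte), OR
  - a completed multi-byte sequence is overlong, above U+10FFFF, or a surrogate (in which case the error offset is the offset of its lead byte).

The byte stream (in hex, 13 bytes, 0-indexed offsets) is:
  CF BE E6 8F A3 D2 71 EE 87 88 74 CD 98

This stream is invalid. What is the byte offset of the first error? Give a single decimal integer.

Byte[0]=CF: 2-byte lead, need 1 cont bytes. acc=0xF
Byte[1]=BE: continuation. acc=(acc<<6)|0x3E=0x3FE
Completed: cp=U+03FE (starts at byte 0)
Byte[2]=E6: 3-byte lead, need 2 cont bytes. acc=0x6
Byte[3]=8F: continuation. acc=(acc<<6)|0x0F=0x18F
Byte[4]=A3: continuation. acc=(acc<<6)|0x23=0x63E3
Completed: cp=U+63E3 (starts at byte 2)
Byte[5]=D2: 2-byte lead, need 1 cont bytes. acc=0x12
Byte[6]=71: expected 10xxxxxx continuation. INVALID

Answer: 6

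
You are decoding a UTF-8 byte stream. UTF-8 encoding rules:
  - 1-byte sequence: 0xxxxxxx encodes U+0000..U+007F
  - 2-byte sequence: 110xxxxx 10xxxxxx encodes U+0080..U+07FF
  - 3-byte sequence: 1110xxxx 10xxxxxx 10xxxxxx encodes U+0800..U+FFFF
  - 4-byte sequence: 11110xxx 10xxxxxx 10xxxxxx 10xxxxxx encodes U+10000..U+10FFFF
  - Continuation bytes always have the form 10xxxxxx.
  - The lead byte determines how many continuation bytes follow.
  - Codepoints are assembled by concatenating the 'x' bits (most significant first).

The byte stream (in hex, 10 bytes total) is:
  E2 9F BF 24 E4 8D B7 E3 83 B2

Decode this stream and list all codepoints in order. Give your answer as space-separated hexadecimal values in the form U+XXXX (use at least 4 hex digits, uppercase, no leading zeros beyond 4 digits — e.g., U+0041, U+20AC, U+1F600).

Byte[0]=E2: 3-byte lead, need 2 cont bytes. acc=0x2
Byte[1]=9F: continuation. acc=(acc<<6)|0x1F=0x9F
Byte[2]=BF: continuation. acc=(acc<<6)|0x3F=0x27FF
Completed: cp=U+27FF (starts at byte 0)
Byte[3]=24: 1-byte ASCII. cp=U+0024
Byte[4]=E4: 3-byte lead, need 2 cont bytes. acc=0x4
Byte[5]=8D: continuation. acc=(acc<<6)|0x0D=0x10D
Byte[6]=B7: continuation. acc=(acc<<6)|0x37=0x4377
Completed: cp=U+4377 (starts at byte 4)
Byte[7]=E3: 3-byte lead, need 2 cont bytes. acc=0x3
Byte[8]=83: continuation. acc=(acc<<6)|0x03=0xC3
Byte[9]=B2: continuation. acc=(acc<<6)|0x32=0x30F2
Completed: cp=U+30F2 (starts at byte 7)

Answer: U+27FF U+0024 U+4377 U+30F2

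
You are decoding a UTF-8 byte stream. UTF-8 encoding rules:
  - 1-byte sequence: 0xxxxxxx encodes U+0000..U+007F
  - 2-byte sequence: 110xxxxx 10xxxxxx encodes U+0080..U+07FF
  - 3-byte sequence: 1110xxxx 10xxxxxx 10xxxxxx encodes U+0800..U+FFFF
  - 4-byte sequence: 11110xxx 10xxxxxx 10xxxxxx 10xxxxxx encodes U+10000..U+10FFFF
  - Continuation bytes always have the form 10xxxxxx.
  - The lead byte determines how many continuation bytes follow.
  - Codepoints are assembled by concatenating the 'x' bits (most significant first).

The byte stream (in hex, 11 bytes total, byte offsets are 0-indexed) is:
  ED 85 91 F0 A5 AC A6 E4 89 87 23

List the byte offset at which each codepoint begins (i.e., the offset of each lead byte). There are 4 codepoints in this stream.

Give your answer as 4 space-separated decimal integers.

Answer: 0 3 7 10

Derivation:
Byte[0]=ED: 3-byte lead, need 2 cont bytes. acc=0xD
Byte[1]=85: continuation. acc=(acc<<6)|0x05=0x345
Byte[2]=91: continuation. acc=(acc<<6)|0x11=0xD151
Completed: cp=U+D151 (starts at byte 0)
Byte[3]=F0: 4-byte lead, need 3 cont bytes. acc=0x0
Byte[4]=A5: continuation. acc=(acc<<6)|0x25=0x25
Byte[5]=AC: continuation. acc=(acc<<6)|0x2C=0x96C
Byte[6]=A6: continuation. acc=(acc<<6)|0x26=0x25B26
Completed: cp=U+25B26 (starts at byte 3)
Byte[7]=E4: 3-byte lead, need 2 cont bytes. acc=0x4
Byte[8]=89: continuation. acc=(acc<<6)|0x09=0x109
Byte[9]=87: continuation. acc=(acc<<6)|0x07=0x4247
Completed: cp=U+4247 (starts at byte 7)
Byte[10]=23: 1-byte ASCII. cp=U+0023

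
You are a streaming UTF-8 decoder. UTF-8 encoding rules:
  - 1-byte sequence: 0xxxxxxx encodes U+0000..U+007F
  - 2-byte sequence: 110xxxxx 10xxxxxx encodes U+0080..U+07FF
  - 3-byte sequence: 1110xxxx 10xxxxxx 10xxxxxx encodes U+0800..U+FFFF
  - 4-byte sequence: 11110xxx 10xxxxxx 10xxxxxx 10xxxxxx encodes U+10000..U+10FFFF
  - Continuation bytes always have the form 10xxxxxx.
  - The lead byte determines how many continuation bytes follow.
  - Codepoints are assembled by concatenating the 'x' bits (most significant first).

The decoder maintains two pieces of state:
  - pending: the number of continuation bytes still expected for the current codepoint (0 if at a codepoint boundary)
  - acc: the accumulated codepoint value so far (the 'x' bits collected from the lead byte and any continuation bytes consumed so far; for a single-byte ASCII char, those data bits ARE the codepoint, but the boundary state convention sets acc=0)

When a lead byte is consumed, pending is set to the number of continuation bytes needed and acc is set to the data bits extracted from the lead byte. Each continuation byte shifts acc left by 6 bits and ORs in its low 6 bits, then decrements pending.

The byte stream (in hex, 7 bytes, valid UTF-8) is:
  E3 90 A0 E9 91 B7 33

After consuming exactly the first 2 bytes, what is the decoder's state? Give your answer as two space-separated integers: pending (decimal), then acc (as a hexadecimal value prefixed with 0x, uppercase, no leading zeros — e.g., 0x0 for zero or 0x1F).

Byte[0]=E3: 3-byte lead. pending=2, acc=0x3
Byte[1]=90: continuation. acc=(acc<<6)|0x10=0xD0, pending=1

Answer: 1 0xD0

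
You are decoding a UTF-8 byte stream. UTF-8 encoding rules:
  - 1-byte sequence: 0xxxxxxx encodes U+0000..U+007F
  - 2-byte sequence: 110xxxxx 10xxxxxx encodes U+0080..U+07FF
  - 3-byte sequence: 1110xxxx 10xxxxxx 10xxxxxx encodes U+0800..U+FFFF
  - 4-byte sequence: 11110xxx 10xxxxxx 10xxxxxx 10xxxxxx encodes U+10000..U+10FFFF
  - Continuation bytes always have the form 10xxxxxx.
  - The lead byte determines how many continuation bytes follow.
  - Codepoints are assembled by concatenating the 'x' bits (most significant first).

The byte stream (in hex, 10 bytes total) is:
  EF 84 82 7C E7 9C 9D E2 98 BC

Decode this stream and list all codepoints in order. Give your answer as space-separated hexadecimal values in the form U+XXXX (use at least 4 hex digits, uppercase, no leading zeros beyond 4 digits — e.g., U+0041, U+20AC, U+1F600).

Byte[0]=EF: 3-byte lead, need 2 cont bytes. acc=0xF
Byte[1]=84: continuation. acc=(acc<<6)|0x04=0x3C4
Byte[2]=82: continuation. acc=(acc<<6)|0x02=0xF102
Completed: cp=U+F102 (starts at byte 0)
Byte[3]=7C: 1-byte ASCII. cp=U+007C
Byte[4]=E7: 3-byte lead, need 2 cont bytes. acc=0x7
Byte[5]=9C: continuation. acc=(acc<<6)|0x1C=0x1DC
Byte[6]=9D: continuation. acc=(acc<<6)|0x1D=0x771D
Completed: cp=U+771D (starts at byte 4)
Byte[7]=E2: 3-byte lead, need 2 cont bytes. acc=0x2
Byte[8]=98: continuation. acc=(acc<<6)|0x18=0x98
Byte[9]=BC: continuation. acc=(acc<<6)|0x3C=0x263C
Completed: cp=U+263C (starts at byte 7)

Answer: U+F102 U+007C U+771D U+263C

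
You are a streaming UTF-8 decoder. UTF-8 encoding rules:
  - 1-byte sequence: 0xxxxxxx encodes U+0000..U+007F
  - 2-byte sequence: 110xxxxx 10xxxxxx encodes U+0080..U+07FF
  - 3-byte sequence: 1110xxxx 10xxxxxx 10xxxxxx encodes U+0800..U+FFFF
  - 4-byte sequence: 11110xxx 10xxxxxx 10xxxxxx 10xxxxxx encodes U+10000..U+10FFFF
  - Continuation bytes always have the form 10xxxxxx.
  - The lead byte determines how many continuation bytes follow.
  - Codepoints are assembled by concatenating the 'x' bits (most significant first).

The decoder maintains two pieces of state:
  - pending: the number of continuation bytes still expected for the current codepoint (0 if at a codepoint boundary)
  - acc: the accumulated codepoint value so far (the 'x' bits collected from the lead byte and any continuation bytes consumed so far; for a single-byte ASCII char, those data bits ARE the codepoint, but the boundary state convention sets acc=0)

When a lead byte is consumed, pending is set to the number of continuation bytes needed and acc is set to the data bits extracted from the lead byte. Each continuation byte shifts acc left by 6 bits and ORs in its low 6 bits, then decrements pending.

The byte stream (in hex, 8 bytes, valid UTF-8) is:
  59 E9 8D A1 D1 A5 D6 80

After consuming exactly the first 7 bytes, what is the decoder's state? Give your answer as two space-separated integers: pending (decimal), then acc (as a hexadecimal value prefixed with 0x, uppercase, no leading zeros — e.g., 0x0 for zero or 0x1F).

Answer: 1 0x16

Derivation:
Byte[0]=59: 1-byte. pending=0, acc=0x0
Byte[1]=E9: 3-byte lead. pending=2, acc=0x9
Byte[2]=8D: continuation. acc=(acc<<6)|0x0D=0x24D, pending=1
Byte[3]=A1: continuation. acc=(acc<<6)|0x21=0x9361, pending=0
Byte[4]=D1: 2-byte lead. pending=1, acc=0x11
Byte[5]=A5: continuation. acc=(acc<<6)|0x25=0x465, pending=0
Byte[6]=D6: 2-byte lead. pending=1, acc=0x16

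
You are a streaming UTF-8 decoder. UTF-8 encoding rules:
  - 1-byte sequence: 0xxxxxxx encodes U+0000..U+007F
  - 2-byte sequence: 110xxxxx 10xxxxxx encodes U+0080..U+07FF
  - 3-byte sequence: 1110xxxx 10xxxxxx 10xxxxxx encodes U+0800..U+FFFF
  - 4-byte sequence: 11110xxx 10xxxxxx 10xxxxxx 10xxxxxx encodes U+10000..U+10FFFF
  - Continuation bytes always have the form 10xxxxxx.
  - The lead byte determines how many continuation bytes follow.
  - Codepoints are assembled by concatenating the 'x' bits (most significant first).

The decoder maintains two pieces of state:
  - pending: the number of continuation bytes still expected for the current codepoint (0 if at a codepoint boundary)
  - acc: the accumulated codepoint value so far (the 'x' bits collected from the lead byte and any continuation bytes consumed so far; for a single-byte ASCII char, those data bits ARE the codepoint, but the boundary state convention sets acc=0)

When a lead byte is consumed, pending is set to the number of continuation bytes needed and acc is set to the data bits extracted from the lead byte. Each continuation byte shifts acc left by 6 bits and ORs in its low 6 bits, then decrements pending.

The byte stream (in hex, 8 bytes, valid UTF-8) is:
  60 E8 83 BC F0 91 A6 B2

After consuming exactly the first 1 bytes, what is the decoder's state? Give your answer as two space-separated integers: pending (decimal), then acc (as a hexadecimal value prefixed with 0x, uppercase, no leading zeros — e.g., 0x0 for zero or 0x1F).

Byte[0]=60: 1-byte. pending=0, acc=0x0

Answer: 0 0x0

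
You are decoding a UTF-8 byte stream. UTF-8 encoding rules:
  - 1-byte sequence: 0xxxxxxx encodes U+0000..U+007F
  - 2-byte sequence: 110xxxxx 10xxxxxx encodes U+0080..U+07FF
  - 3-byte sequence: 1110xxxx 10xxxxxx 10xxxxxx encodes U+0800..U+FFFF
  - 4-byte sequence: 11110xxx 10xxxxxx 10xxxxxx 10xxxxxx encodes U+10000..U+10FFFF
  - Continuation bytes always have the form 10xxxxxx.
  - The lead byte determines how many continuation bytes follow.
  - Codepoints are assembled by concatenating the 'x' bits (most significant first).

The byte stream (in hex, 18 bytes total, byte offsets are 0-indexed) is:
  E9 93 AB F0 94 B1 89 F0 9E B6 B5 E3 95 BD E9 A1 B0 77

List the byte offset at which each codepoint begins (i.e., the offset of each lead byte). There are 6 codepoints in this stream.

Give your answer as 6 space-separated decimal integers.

Byte[0]=E9: 3-byte lead, need 2 cont bytes. acc=0x9
Byte[1]=93: continuation. acc=(acc<<6)|0x13=0x253
Byte[2]=AB: continuation. acc=(acc<<6)|0x2B=0x94EB
Completed: cp=U+94EB (starts at byte 0)
Byte[3]=F0: 4-byte lead, need 3 cont bytes. acc=0x0
Byte[4]=94: continuation. acc=(acc<<6)|0x14=0x14
Byte[5]=B1: continuation. acc=(acc<<6)|0x31=0x531
Byte[6]=89: continuation. acc=(acc<<6)|0x09=0x14C49
Completed: cp=U+14C49 (starts at byte 3)
Byte[7]=F0: 4-byte lead, need 3 cont bytes. acc=0x0
Byte[8]=9E: continuation. acc=(acc<<6)|0x1E=0x1E
Byte[9]=B6: continuation. acc=(acc<<6)|0x36=0x7B6
Byte[10]=B5: continuation. acc=(acc<<6)|0x35=0x1EDB5
Completed: cp=U+1EDB5 (starts at byte 7)
Byte[11]=E3: 3-byte lead, need 2 cont bytes. acc=0x3
Byte[12]=95: continuation. acc=(acc<<6)|0x15=0xD5
Byte[13]=BD: continuation. acc=(acc<<6)|0x3D=0x357D
Completed: cp=U+357D (starts at byte 11)
Byte[14]=E9: 3-byte lead, need 2 cont bytes. acc=0x9
Byte[15]=A1: continuation. acc=(acc<<6)|0x21=0x261
Byte[16]=B0: continuation. acc=(acc<<6)|0x30=0x9870
Completed: cp=U+9870 (starts at byte 14)
Byte[17]=77: 1-byte ASCII. cp=U+0077

Answer: 0 3 7 11 14 17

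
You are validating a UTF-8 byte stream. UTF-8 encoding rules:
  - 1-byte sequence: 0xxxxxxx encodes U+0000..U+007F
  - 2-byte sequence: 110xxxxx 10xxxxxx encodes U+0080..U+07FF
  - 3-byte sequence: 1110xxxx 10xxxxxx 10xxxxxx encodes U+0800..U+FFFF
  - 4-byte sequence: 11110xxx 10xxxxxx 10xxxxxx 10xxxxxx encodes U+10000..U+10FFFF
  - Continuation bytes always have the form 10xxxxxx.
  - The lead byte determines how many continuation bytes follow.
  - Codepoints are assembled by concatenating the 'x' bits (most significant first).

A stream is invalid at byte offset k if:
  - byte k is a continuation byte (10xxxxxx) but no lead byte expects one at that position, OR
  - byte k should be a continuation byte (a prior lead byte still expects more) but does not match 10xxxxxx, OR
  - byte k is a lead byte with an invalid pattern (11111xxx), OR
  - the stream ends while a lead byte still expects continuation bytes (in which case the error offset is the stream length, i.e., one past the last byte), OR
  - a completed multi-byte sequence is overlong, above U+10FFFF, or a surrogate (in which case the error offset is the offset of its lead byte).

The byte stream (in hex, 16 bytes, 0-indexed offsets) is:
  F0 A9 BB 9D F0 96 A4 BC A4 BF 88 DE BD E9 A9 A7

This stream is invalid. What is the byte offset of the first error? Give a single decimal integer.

Answer: 8

Derivation:
Byte[0]=F0: 4-byte lead, need 3 cont bytes. acc=0x0
Byte[1]=A9: continuation. acc=(acc<<6)|0x29=0x29
Byte[2]=BB: continuation. acc=(acc<<6)|0x3B=0xA7B
Byte[3]=9D: continuation. acc=(acc<<6)|0x1D=0x29EDD
Completed: cp=U+29EDD (starts at byte 0)
Byte[4]=F0: 4-byte lead, need 3 cont bytes. acc=0x0
Byte[5]=96: continuation. acc=(acc<<6)|0x16=0x16
Byte[6]=A4: continuation. acc=(acc<<6)|0x24=0x5A4
Byte[7]=BC: continuation. acc=(acc<<6)|0x3C=0x1693C
Completed: cp=U+1693C (starts at byte 4)
Byte[8]=A4: INVALID lead byte (not 0xxx/110x/1110/11110)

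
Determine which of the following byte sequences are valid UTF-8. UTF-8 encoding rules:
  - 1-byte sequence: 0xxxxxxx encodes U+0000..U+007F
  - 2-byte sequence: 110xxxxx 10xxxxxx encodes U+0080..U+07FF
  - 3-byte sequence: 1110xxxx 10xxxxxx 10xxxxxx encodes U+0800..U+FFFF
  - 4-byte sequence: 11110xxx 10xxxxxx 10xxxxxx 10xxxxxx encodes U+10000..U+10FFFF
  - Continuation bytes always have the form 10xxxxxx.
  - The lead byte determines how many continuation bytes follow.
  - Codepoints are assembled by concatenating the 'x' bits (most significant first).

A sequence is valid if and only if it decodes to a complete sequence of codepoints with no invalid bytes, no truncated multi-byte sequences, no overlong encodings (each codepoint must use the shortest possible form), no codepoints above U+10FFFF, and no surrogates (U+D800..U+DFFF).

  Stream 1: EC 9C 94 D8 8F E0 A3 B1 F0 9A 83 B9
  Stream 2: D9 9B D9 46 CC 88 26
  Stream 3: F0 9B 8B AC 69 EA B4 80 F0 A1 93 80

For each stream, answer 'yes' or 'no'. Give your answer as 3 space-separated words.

Answer: yes no yes

Derivation:
Stream 1: decodes cleanly. VALID
Stream 2: error at byte offset 3. INVALID
Stream 3: decodes cleanly. VALID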